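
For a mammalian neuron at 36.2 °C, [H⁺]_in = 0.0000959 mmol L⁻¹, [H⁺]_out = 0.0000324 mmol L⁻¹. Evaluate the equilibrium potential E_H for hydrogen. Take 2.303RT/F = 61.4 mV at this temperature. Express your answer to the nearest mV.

E = (61.4/z) · log₁₀([H⁺]_out/[H⁺]_in) with z = +1.
= (61.4/1) · log₁₀(0.0000324/0.0000959) = 61.40 · log₁₀(0.3379)
= 61.40 · (-0.4713) = -28.94 mV

-29 mV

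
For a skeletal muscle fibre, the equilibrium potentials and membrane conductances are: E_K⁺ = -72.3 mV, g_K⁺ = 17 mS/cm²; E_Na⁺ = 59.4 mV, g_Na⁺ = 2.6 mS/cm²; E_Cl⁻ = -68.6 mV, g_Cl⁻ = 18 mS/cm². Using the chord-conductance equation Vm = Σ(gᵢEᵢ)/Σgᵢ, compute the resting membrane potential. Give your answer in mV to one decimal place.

-61.4 mV

Σ gᵢEᵢ = 17·(-72.3) + 2.6·(59.4) + 18·(-68.6) = -2309.46
Σ gᵢ = 17 + 2.6 + 18 = 37.6
Vm = -2309.46 / 37.6 = -61.42 mV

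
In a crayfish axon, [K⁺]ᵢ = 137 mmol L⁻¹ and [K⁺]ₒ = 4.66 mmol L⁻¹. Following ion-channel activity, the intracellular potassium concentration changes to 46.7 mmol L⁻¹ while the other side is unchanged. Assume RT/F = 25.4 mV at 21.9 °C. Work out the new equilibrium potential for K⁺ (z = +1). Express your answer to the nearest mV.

After the shift: [K⁺]_out = 4.66, [K⁺]_in = 46.7 mmol L⁻¹.
E_new = (25.4/1)·ln(4.66/46.7) = 25.40 · (-2.3047) = -58.54 mV

-59 mV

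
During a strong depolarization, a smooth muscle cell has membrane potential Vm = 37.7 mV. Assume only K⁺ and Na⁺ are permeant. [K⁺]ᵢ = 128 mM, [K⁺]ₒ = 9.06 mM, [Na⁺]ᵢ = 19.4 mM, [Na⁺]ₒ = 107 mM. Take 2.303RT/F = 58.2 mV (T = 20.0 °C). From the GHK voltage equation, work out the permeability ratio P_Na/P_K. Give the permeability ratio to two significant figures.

27

Let α = P_Na/P_K. GHK: Vm = 58.2·log₁₀[(Kₒ + α·Naₒ)/(Kᵢ + α·Naᵢ)].
10^(Vm/58.2) = 10^(37.7/58.2) = 4.4439
So 4.4439·(Kᵢ + α·Naᵢ) = Kₒ + α·Naₒ → α = (4.4439·128.0 − 9.06) / (107.0 − 4.4439·19.4)
α = (568.8 − 9.06) / (107.0 − 86.21) = 559.8/20.79 = 26.93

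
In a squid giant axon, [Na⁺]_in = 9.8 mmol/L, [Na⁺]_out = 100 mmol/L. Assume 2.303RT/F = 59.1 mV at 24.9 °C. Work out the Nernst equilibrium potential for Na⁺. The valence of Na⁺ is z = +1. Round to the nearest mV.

60 mV

E = (59.1/z) · log₁₀([Na⁺]_out/[Na⁺]_in) with z = +1.
= (59.1/1) · log₁₀(100/9.8) = 59.10 · log₁₀(10.2)
= 59.10 · (1.0088) = 59.62 mV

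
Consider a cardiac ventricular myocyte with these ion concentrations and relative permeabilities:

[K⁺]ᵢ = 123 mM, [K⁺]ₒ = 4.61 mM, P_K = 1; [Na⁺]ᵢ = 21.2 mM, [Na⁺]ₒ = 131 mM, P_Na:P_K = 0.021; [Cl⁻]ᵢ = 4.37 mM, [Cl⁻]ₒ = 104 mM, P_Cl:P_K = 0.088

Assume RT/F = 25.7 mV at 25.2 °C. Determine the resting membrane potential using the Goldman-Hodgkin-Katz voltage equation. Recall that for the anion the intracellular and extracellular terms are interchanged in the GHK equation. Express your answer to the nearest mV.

-73 mV

Vm = 25.7 · ln[(Σ P·[cation]ₒ + Σ P·[anion]ᵢ) / (Σ P·[cation]ᵢ + Σ P·[anion]ₒ)]
Numerator = 1×4.61 + 0.021×131 + 0.088×4.37 = 7.746
Denominator = 1×123 + 0.021×21.2 + 0.088×104 = 132.6
Vm = 25.7 · ln(0.058414) = 25.7 × (-2.8402) = -72.99 mV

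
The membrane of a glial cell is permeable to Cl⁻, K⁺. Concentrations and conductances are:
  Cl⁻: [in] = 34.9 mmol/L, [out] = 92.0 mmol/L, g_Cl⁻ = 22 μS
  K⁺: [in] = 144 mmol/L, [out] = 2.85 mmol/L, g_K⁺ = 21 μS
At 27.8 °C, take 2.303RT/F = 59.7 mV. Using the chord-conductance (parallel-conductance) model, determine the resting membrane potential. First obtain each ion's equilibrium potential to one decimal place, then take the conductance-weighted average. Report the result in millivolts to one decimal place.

E_Cl⁻ = (59.7/-1)·log₁₀(92.0/34.9) = -25.1 mV
E_K⁺ = (59.7/1)·log₁₀(2.85/144) = -101.7 mV
Vm = (Σ gᵢEᵢ)/(Σ gᵢ) = (22·-25.1 + 21·-101.7) / (22 + 21)
= -2687.90 / 43 = -62.51 mV

-62.5 mV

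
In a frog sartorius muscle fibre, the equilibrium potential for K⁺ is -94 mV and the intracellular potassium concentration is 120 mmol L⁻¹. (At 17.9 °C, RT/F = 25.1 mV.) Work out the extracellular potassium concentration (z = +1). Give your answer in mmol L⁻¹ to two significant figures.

Nernst: E = (25.1/1) · ln([out]/[in]), so ln([out]/[in]) = -94.0 × 1 / 25.1 = -3.7450.
[out]/[in] = e^(-3.7450) = 0.02364.
[out] = 0.02364 × 120 = 2.836 mmol L⁻¹.

2.8 mmol L⁻¹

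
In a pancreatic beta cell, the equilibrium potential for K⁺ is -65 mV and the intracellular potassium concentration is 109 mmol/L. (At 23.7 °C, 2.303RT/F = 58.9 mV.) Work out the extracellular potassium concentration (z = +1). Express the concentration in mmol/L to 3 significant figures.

Nernst: E = (58.9/1) · log₁₀([out]/[in]), so log₁₀([out]/[in]) = -65.0 × 1 / 58.9 = -1.1036.
[out]/[in] = 10^(-1.1036) = 0.07878.
[out] = 0.07878 × 109 = 8.587 mmol/L.

8.59 mmol/L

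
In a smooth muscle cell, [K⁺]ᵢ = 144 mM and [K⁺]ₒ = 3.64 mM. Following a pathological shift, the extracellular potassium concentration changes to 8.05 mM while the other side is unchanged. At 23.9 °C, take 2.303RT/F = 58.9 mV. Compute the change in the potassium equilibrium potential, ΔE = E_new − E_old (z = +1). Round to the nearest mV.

E_old = (58.9/1)·log₁₀(3.64/144) = -94.08 mV
E_new = (58.9/1)·log₁₀(8.05/144) = -73.78 mV
ΔE = -73.78 − (-94.08) = 20.30 mV

20 mV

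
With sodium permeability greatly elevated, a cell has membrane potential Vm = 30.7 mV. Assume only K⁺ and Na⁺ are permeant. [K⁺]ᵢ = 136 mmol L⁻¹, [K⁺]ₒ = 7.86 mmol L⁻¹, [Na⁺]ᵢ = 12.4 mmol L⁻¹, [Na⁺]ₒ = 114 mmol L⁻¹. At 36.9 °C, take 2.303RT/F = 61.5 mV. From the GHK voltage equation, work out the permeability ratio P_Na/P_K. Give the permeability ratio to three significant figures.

5.63

Let α = P_Na/P_K. GHK: Vm = 61.5·log₁₀[(Kₒ + α·Naₒ)/(Kᵢ + α·Naᵢ)].
10^(Vm/61.5) = 10^(30.7/61.5) = 3.1564
So 3.1564·(Kᵢ + α·Naᵢ) = Kₒ + α·Naₒ → α = (3.1564·136.0 − 7.86) / (114.0 − 3.1564·12.4)
α = (429.3 − 7.86) / (114.0 − 39.14) = 421.4/74.86 = 5.629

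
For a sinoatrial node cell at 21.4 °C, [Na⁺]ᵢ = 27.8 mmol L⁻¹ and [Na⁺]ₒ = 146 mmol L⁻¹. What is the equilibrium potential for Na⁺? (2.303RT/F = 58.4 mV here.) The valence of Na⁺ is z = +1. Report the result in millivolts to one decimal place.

42.1 mV

E = (58.4/z) · log₁₀([Na⁺]_out/[Na⁺]_in) with z = +1.
= (58.4/1) · log₁₀(146/27.8) = 58.40 · log₁₀(5.252)
= 58.40 · (0.7203) = 42.07 mV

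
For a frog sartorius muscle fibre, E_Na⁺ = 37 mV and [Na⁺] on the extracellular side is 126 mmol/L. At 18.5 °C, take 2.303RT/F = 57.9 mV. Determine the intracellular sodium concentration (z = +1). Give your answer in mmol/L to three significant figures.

28.9 mmol/L

Nernst: E = (57.9/1) · log₁₀([out]/[in]), so log₁₀([out]/[in]) = 37.0 × 1 / 57.9 = 0.6390.
[out]/[in] = 10^(0.6390) = 4.355.
[in] = 126 / 4.355 = 28.93 mmol/L.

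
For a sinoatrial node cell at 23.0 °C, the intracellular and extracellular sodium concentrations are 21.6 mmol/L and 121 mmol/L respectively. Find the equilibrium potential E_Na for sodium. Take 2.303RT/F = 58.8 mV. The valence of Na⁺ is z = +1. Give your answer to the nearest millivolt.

44 mV

E = (58.8/z) · log₁₀([Na⁺]_out/[Na⁺]_in) with z = +1.
= (58.8/1) · log₁₀(121/21.6) = 58.80 · log₁₀(5.602)
= 58.80 · (0.7483) = 44.00 mV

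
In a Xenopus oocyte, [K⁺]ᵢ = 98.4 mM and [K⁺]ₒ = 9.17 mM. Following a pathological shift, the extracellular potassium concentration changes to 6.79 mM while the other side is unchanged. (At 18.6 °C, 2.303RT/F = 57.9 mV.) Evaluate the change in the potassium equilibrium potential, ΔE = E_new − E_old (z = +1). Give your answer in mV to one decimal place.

-7.6 mV

E_old = (57.9/1)·log₁₀(9.17/98.4) = -59.67 mV
E_new = (57.9/1)·log₁₀(6.79/98.4) = -67.23 mV
ΔE = -67.23 − (-59.67) = -7.56 mV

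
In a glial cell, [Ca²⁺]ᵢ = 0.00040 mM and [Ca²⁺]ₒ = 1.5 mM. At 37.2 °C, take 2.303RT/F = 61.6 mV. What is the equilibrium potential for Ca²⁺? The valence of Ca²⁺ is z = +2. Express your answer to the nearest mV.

110 mV

E = (61.6/z) · log₁₀([Ca²⁺]_out/[Ca²⁺]_in) with z = +2.
= (61.6/2) · log₁₀(1.5/0.00040) = 30.80 · log₁₀(3750)
= 30.80 · (3.5740) = 110.08 mV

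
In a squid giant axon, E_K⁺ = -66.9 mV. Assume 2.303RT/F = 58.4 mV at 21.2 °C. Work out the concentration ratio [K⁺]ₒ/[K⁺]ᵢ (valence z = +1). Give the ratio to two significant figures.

0.072

log₁₀([out]/[in]) = E·z/(58.4) = -66.9 × 1 / 58.4 = -1.1455
[out]/[in] = 10^(-1.1455) = 0.07152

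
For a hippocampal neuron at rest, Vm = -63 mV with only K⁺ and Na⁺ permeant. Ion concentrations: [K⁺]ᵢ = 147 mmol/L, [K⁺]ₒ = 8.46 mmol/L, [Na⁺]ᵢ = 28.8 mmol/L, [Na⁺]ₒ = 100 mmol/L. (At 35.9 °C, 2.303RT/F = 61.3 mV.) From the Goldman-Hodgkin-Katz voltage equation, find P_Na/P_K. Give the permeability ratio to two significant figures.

0.055

Let α = P_Na/P_K. GHK: Vm = 61.3·log₁₀[(Kₒ + α·Naₒ)/(Kᵢ + α·Naᵢ)].
10^(Vm/61.3) = 10^(-63.0/61.3) = 0.093814
So 0.093814·(Kᵢ + α·Naᵢ) = Kₒ + α·Naₒ → α = (0.093814·147.0 − 8.46) / (100.0 − 0.093814·28.8)
α = (13.79 − 8.46) / (100.0 − 2.702) = 5.331/97.3 = 0.05479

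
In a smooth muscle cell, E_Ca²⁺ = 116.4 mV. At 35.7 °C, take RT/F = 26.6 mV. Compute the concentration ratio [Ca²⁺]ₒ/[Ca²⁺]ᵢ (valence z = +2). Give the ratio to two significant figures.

ln([out]/[in]) = E·z/(26.6) = 116.4 × 2 / 26.6 = 8.7519
[out]/[in] = e^(8.7519) = 6323

6300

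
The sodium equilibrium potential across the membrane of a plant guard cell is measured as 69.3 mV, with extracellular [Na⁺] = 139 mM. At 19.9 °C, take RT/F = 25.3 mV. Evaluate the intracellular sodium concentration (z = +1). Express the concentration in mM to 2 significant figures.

Nernst: E = (25.3/1) · ln([out]/[in]), so ln([out]/[in]) = 69.3 × 1 / 25.3 = 2.7391.
[out]/[in] = e^(2.7391) = 15.47.
[in] = 139 / 15.47 = 8.983 mM.

9.0 mM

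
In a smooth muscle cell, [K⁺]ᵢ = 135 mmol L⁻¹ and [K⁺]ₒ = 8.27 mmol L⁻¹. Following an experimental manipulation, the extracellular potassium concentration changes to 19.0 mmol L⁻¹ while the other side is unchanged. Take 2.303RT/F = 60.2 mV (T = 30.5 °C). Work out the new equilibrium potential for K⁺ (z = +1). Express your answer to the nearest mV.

After the shift: [K⁺]_out = 19.0, [K⁺]_in = 135 mmol L⁻¹.
E_new = (60.2/1)·log₁₀(19.0/135) = 60.20 · (-0.8516) = -51.27 mV

-51 mV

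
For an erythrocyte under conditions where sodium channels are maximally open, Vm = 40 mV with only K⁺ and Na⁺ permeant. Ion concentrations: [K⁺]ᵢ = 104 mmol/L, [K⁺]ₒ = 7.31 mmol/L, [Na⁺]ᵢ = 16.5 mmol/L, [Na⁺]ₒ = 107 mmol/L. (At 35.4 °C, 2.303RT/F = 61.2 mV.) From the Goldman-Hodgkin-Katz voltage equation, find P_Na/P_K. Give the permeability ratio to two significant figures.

Let α = P_Na/P_K. GHK: Vm = 61.2·log₁₀[(Kₒ + α·Naₒ)/(Kᵢ + α·Naᵢ)].
10^(Vm/61.2) = 10^(40.0/61.2) = 4.504
So 4.504·(Kᵢ + α·Naᵢ) = Kₒ + α·Naₒ → α = (4.504·104.0 − 7.31) / (107.0 − 4.504·16.5)
α = (468.4 − 7.31) / (107.0 − 74.32) = 461.1/32.68 = 14.11

14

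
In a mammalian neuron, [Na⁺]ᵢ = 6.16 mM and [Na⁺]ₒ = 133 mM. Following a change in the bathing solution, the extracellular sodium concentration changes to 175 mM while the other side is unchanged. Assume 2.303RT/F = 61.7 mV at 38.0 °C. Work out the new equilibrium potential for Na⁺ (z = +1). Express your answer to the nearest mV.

After the shift: [Na⁺]_out = 175, [Na⁺]_in = 6.16 mM.
E_new = (61.7/1)·log₁₀(175/6.16) = 61.70 · (1.4535) = 89.68 mV

90 mV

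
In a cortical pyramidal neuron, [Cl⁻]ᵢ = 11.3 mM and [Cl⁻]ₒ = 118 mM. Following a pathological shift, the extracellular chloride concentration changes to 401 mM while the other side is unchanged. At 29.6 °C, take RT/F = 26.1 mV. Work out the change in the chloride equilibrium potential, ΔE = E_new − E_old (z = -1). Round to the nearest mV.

-32 mV

E_old = (26.1/-1)·ln(118/11.3) = -61.23 mV
E_new = (26.1/-1)·ln(401/11.3) = -93.16 mV
ΔE = -93.16 − (-61.23) = -31.93 mV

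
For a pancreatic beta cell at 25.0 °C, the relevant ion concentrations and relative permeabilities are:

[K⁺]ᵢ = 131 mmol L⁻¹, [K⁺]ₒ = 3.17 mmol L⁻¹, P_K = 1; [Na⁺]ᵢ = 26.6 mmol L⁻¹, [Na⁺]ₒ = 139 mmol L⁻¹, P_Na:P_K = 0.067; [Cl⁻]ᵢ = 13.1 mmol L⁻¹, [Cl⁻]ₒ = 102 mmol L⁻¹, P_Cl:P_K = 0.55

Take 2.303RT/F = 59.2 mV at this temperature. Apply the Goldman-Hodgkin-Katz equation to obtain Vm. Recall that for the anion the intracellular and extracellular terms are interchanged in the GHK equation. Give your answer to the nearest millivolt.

Vm = 59.2 · log₁₀[(Σ P·[cation]ₒ + Σ P·[anion]ᵢ) / (Σ P·[cation]ᵢ + Σ P·[anion]ₒ)]
Numerator = 1×3.17 + 0.067×139 + 0.55×13.1 = 19.69
Denominator = 1×131 + 0.067×26.6 + 0.55×102 = 188.9
Vm = 59.2 · log₁₀(0.10423) = 59.2 × (-0.9820) = -58.13 mV

-58 mV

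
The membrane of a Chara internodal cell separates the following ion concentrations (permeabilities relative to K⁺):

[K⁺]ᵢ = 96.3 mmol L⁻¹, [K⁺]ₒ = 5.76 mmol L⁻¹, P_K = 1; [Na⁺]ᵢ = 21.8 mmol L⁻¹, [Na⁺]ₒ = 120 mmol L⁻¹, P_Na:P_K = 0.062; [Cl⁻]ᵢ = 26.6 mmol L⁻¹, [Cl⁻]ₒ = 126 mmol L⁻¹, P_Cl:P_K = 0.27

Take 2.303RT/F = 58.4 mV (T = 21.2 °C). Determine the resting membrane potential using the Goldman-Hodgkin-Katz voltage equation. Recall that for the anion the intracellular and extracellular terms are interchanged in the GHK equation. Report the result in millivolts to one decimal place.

Vm = 58.4 · log₁₀[(Σ P·[cation]ₒ + Σ P·[anion]ᵢ) / (Σ P·[cation]ᵢ + Σ P·[anion]ₒ)]
Numerator = 1×5.76 + 0.062×120 + 0.27×26.6 = 20.38
Denominator = 1×96.3 + 0.062×21.8 + 0.27×126 = 131.7
Vm = 58.4 · log₁₀(0.15479) = 58.4 × (-0.8102) = -47.32 mV

-47.3 mV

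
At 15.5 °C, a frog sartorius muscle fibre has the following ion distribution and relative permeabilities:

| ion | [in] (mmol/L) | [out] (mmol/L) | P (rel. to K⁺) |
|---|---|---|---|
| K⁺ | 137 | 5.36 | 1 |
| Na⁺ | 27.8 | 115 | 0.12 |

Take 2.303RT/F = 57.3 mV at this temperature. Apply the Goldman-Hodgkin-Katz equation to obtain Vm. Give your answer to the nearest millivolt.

Vm = 57.3 · log₁₀[(Σ P·[cation]ₒ + Σ P·[anion]ᵢ) / (Σ P·[cation]ᵢ + Σ P·[anion]ₒ)]
Numerator = 1×5.36 + 0.12×115 = 19.16
Denominator = 1×137 + 0.12×27.8 = 140.3
Vm = 57.3 · log₁₀(0.13653) = 57.3 × (-0.8648) = -49.55 mV

-50 mV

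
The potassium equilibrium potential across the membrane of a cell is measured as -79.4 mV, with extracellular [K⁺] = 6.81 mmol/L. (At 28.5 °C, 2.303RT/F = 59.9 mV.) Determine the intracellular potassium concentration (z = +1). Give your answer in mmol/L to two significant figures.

Nernst: E = (59.9/1) · log₁₀([out]/[in]), so log₁₀([out]/[in]) = -79.4 × 1 / 59.9 = -1.3255.
[out]/[in] = 10^(-1.3255) = 0.04726.
[in] = 6.81 / 0.04726 = 144.1 mmol/L.

140 mmol/L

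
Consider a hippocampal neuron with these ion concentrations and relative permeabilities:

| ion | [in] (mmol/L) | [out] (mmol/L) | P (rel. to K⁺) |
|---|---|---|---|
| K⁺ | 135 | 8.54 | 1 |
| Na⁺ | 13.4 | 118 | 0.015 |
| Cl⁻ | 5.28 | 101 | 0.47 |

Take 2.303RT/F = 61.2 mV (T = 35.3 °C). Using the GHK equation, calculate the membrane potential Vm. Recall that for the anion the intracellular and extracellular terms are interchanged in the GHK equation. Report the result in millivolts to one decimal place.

Vm = 61.2 · log₁₀[(Σ P·[cation]ₒ + Σ P·[anion]ᵢ) / (Σ P·[cation]ᵢ + Σ P·[anion]ₒ)]
Numerator = 1×8.54 + 0.015×118 + 0.47×5.28 = 12.79
Denominator = 1×135 + 0.015×13.4 + 0.47×101 = 182.7
Vm = 61.2 · log₁₀(0.070025) = 61.2 × (-1.1547) = -70.67 mV

-70.7 mV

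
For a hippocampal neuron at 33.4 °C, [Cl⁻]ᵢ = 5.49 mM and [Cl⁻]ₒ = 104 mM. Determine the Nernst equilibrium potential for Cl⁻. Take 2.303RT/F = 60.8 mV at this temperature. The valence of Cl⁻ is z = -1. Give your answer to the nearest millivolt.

E = (60.8/z) · log₁₀([Cl⁻]_out/[Cl⁻]_in) with z = -1.
For an anion, dividing by z = -1 reverses the sign.
= (60.8/-1) · log₁₀(104/5.49) = -60.80 · log₁₀(18.94)
= -60.80 · (1.2775) = -77.67 mV

-78 mV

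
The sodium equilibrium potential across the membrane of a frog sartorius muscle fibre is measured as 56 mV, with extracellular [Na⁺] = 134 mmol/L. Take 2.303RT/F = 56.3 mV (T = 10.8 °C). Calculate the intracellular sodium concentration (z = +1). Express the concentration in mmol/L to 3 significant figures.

Nernst: E = (56.3/1) · log₁₀([out]/[in]), so log₁₀([out]/[in]) = 56.0 × 1 / 56.3 = 0.9947.
[out]/[in] = 10^(0.9947) = 9.878.
[in] = 134 / 9.878 = 13.57 mmol/L.

13.6 mmol/L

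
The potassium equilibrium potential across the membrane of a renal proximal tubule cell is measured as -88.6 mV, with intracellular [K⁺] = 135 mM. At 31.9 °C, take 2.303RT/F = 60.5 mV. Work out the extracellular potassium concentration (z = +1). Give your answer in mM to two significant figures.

Nernst: E = (60.5/1) · log₁₀([out]/[in]), so log₁₀([out]/[in]) = -88.6 × 1 / 60.5 = -1.4645.
[out]/[in] = 10^(-1.4645) = 0.03432.
[out] = 0.03432 × 135 = 4.633 mM.

4.6 mM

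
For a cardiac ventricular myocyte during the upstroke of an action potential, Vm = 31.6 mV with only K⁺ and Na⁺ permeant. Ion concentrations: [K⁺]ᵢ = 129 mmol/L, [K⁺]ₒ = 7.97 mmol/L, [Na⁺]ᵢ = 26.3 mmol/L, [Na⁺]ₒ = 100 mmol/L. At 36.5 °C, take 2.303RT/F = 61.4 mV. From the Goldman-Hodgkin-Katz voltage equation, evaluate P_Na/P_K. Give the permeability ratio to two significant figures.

30

Let α = P_Na/P_K. GHK: Vm = 61.4·log₁₀[(Kₒ + α·Naₒ)/(Kᵢ + α·Naᵢ)].
10^(Vm/61.4) = 10^(31.6/61.4) = 3.2708
So 3.2708·(Kᵢ + α·Naᵢ) = Kₒ + α·Naₒ → α = (3.2708·129.0 − 7.97) / (100.0 − 3.2708·26.3)
α = (421.9 − 7.97) / (100.0 − 86.02) = 414/13.98 = 29.62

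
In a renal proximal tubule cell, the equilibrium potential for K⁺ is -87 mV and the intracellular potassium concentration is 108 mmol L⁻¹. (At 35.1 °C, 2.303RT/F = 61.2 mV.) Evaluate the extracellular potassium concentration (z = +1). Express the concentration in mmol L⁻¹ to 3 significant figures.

Nernst: E = (61.2/1) · log₁₀([out]/[in]), so log₁₀([out]/[in]) = -87.0 × 1 / 61.2 = -1.4216.
[out]/[in] = 10^(-1.4216) = 0.03788.
[out] = 0.03788 × 108 = 4.091 mmol L⁻¹.

4.09 mmol L⁻¹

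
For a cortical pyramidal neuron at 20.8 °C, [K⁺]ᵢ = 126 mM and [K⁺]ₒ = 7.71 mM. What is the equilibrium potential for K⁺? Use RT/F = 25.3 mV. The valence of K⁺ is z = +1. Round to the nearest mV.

E = (25.3/z) · ln([K⁺]_out/[K⁺]_in) with z = +1.
= (25.3/1) · ln(7.71/126) = 25.30 · ln(0.06119)
= 25.30 · (-2.7938) = -70.68 mV

-71 mV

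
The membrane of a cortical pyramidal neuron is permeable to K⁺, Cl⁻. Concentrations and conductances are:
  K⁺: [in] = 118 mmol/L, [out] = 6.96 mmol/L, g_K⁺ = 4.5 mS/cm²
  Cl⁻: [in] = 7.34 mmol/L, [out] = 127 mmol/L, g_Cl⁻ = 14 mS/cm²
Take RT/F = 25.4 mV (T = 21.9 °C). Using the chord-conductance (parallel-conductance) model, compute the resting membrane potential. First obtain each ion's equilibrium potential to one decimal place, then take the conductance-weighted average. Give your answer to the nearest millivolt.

-72 mV

E_K⁺ = (25.4/1)·ln(6.96/118) = -71.9 mV
E_Cl⁻ = (25.4/-1)·ln(127/7.34) = -72.4 mV
Vm = (Σ gᵢEᵢ)/(Σ gᵢ) = (4.5·-71.9 + 14·-72.4) / (4.5 + 14)
= -1337.15 / 18.5 = -72.28 mV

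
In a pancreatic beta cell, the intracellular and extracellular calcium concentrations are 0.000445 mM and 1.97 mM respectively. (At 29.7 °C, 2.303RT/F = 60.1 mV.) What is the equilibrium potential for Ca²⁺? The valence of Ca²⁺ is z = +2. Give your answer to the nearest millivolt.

110 mV

E = (60.1/z) · log₁₀([Ca²⁺]_out/[Ca²⁺]_in) with z = +2.
= (60.1/2) · log₁₀(1.97/0.000445) = 30.05 · log₁₀(4427)
= 30.05 · (3.6461) = 109.57 mV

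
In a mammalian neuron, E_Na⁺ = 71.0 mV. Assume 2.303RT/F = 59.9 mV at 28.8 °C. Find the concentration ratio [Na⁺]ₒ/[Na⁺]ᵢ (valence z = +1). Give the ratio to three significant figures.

log₁₀([out]/[in]) = E·z/(59.9) = 71.0 × 1 / 59.9 = 1.1853
[out]/[in] = 10^(1.1853) = 15.32

15.3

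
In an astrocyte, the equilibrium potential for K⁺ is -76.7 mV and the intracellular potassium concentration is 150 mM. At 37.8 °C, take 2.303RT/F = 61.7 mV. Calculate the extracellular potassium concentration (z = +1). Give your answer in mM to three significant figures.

Nernst: E = (61.7/1) · log₁₀([out]/[in]), so log₁₀([out]/[in]) = -76.7 × 1 / 61.7 = -1.2431.
[out]/[in] = 10^(-1.2431) = 0.05713.
[out] = 0.05713 × 150 = 8.57 mM.

8.57 mM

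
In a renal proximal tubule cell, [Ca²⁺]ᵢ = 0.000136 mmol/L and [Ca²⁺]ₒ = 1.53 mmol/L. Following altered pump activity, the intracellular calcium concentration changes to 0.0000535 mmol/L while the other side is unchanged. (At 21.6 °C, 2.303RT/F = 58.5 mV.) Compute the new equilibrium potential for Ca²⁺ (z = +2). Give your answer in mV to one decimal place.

After the shift: [Ca²⁺]_out = 1.53, [Ca²⁺]_in = 0.0000535 mmol/L.
E_new = (58.5/2)·log₁₀(1.53/0.0000535) = 29.25 · (4.4563) = 130.35 mV

130.3 mV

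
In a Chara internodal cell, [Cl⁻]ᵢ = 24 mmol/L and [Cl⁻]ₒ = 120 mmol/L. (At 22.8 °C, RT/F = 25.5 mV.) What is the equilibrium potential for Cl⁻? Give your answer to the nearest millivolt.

E = (25.5/z) · ln([Cl⁻]_out/[Cl⁻]_in) with z = -1.
For an anion, dividing by z = -1 reverses the sign.
= (25.5/-1) · ln(120/24) = -25.50 · ln(5)
= -25.50 · (1.6094) = -41.04 mV

-41 mV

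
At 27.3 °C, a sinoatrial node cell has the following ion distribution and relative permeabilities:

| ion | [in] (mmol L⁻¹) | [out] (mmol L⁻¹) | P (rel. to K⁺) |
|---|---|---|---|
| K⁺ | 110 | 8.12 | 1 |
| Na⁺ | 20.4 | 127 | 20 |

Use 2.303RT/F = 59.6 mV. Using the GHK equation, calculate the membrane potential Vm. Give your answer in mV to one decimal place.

Vm = 59.6 · log₁₀[(Σ P·[cation]ₒ + Σ P·[anion]ᵢ) / (Σ P·[cation]ᵢ + Σ P·[anion]ₒ)]
Numerator = 1×8.12 + 20×127 = 2548
Denominator = 1×110 + 20×20.4 = 518
Vm = 59.6 · log₁₀(4.9192) = 59.6 × (0.6919) = 41.24 mV

41.2 mV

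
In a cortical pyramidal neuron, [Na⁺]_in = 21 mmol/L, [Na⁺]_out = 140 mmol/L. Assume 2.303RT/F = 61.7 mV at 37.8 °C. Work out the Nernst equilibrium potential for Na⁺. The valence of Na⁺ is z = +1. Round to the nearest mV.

E = (61.7/z) · log₁₀([Na⁺]_out/[Na⁺]_in) with z = +1.
= (61.7/1) · log₁₀(140/21) = 61.70 · log₁₀(6.667)
= 61.70 · (0.8239) = 50.84 mV

51 mV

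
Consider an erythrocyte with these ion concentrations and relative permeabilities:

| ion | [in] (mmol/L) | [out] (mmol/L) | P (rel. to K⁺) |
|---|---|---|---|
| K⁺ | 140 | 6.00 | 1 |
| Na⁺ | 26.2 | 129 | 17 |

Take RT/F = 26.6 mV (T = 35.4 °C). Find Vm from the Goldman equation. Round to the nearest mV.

35 mV

Vm = 26.6 · ln[(Σ P·[cation]ₒ + Σ P·[anion]ᵢ) / (Σ P·[cation]ᵢ + Σ P·[anion]ₒ)]
Numerator = 1×6.00 + 17×129 = 2199
Denominator = 1×140 + 17×26.2 = 585.4
Vm = 26.6 · ln(3.7564) = 26.6 × (1.3235) = 35.20 mV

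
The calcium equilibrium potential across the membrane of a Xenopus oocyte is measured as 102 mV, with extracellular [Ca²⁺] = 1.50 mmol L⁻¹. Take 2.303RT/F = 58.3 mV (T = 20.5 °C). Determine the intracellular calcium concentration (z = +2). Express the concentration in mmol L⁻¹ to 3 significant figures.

Nernst: E = (58.3/2) · log₁₀([out]/[in]), so log₁₀([out]/[in]) = 102.0 × 2 / 58.3 = 3.4991.
[out]/[in] = 10^(3.4991) = 3156.
[in] = 1.50 / 3156 = 0.0004753 mmol L⁻¹.

0.000475 mmol L⁻¹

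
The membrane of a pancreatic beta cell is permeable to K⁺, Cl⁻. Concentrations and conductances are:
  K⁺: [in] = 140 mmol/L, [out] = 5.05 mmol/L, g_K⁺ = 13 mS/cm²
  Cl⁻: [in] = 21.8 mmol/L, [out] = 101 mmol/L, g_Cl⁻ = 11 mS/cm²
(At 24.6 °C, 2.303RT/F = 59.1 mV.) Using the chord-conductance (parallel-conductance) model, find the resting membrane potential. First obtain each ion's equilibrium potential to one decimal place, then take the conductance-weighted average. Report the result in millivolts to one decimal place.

-64.3 mV

E_K⁺ = (59.1/1)·log₁₀(5.05/140) = -85.3 mV
E_Cl⁻ = (59.1/-1)·log₁₀(101/21.8) = -39.4 mV
Vm = (Σ gᵢEᵢ)/(Σ gᵢ) = (13·-85.3 + 11·-39.4) / (13 + 11)
= -1542.30 / 24 = -64.26 mV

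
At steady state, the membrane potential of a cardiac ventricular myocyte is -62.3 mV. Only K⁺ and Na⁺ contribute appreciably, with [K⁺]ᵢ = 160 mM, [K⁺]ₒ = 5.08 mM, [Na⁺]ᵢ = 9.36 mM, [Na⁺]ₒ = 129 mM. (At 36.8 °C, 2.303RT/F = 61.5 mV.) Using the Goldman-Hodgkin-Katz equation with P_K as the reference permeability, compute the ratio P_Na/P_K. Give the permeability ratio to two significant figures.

Let α = P_Na/P_K. GHK: Vm = 61.5·log₁₀[(Kₒ + α·Naₒ)/(Kᵢ + α·Naᵢ)].
10^(Vm/61.5) = 10^(-62.3/61.5) = 0.097049
So 0.097049·(Kᵢ + α·Naᵢ) = Kₒ + α·Naₒ → α = (0.097049·160.0 − 5.08) / (129.0 − 0.097049·9.36)
α = (15.53 − 5.08) / (129.0 − 0.9084) = 10.45/128.1 = 0.08157

0.082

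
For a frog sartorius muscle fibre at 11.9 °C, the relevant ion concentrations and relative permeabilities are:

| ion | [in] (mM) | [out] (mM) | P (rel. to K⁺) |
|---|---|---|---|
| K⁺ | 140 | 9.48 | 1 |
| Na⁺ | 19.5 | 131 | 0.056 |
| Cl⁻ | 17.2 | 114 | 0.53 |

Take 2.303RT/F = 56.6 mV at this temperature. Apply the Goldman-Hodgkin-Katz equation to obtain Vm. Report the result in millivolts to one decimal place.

Vm = 56.6 · log₁₀[(Σ P·[cation]ₒ + Σ P·[anion]ᵢ) / (Σ P·[cation]ᵢ + Σ P·[anion]ₒ)]
Numerator = 1×9.48 + 0.056×131 + 0.53×17.2 = 25.93
Denominator = 1×140 + 0.056×19.5 + 0.53×114 = 201.5
Vm = 56.6 · log₁₀(0.12869) = 56.6 × (-0.8905) = -50.40 mV

-50.4 mV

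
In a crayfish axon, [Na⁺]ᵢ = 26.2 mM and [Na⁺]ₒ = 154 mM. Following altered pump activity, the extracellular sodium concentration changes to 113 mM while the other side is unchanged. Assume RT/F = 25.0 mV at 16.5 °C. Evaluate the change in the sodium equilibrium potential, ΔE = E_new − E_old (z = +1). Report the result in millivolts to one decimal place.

-7.7 mV

E_old = (25.0/1)·ln(154/26.2) = 44.28 mV
E_new = (25.0/1)·ln(113/26.2) = 36.54 mV
ΔE = 36.54 − (44.28) = -7.74 mV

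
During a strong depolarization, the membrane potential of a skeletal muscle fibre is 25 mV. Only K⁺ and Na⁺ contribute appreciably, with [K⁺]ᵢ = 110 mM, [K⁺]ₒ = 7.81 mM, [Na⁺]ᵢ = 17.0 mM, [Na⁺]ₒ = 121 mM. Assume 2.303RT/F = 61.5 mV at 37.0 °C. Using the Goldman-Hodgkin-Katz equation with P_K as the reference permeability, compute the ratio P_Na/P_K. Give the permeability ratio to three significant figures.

3.51

Let α = P_Na/P_K. GHK: Vm = 61.5·log₁₀[(Kₒ + α·Naₒ)/(Kᵢ + α·Naᵢ)].
10^(Vm/61.5) = 10^(25.0/61.5) = 2.5498
So 2.5498·(Kᵢ + α·Naᵢ) = Kₒ + α·Naₒ → α = (2.5498·110.0 − 7.81) / (121.0 − 2.5498·17.0)
α = (280.5 − 7.81) / (121.0 − 43.35) = 272.7/77.65 = 3.511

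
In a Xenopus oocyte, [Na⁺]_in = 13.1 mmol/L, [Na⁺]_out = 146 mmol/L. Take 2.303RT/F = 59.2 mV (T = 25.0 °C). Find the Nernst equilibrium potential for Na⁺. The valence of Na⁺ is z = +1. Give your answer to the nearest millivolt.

E = (59.2/z) · log₁₀([Na⁺]_out/[Na⁺]_in) with z = +1.
= (59.2/1) · log₁₀(146/13.1) = 59.20 · log₁₀(11.15)
= 59.20 · (1.0471) = 61.99 mV

62 mV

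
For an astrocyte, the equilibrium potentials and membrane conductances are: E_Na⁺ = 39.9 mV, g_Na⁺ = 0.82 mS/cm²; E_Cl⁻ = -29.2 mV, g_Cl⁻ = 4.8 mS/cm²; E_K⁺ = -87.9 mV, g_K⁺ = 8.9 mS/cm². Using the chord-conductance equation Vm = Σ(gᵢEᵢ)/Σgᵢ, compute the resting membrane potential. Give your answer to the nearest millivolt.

-61 mV

Σ gᵢEᵢ = 0.82·(39.9) + 4.8·(-29.2) + 8.9·(-87.9) = -889.75
Σ gᵢ = 0.82 + 4.8 + 8.9 = 14.52
Vm = -889.75 / 14.52 = -61.28 mV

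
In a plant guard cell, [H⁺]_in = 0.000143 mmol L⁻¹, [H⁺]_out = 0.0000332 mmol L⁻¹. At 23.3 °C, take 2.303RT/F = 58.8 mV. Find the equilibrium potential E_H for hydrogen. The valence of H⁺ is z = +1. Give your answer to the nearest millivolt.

E = (58.8/z) · log₁₀([H⁺]_out/[H⁺]_in) with z = +1.
= (58.8/1) · log₁₀(0.0000332/0.000143) = 58.80 · log₁₀(0.2322)
= 58.80 · (-0.6342) = -37.29 mV

-37 mV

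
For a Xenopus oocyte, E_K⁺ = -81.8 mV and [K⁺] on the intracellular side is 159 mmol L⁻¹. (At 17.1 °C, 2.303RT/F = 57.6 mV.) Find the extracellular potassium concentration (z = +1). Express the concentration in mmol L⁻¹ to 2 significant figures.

6.0 mmol L⁻¹

Nernst: E = (57.6/1) · log₁₀([out]/[in]), so log₁₀([out]/[in]) = -81.8 × 1 / 57.6 = -1.4201.
[out]/[in] = 10^(-1.4201) = 0.03801.
[out] = 0.03801 × 159 = 6.043 mmol L⁻¹.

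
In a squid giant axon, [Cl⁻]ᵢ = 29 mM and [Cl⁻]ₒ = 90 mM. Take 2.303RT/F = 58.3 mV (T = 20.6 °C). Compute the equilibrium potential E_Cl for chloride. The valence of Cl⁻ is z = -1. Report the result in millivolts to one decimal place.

-28.7 mV

E = (58.3/z) · log₁₀([Cl⁻]_out/[Cl⁻]_in) with z = -1.
For an anion, dividing by z = -1 reverses the sign.
= (58.3/-1) · log₁₀(90/29) = -58.30 · log₁₀(3.103)
= -58.30 · (0.4918) = -28.67 mV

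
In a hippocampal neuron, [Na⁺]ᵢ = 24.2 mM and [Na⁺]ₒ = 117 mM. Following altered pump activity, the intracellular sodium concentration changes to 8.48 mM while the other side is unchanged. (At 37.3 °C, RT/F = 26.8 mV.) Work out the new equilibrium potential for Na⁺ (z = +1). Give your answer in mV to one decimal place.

After the shift: [Na⁺]_out = 117, [Na⁺]_in = 8.48 mM.
E_new = (26.8/1)·ln(117/8.48) = 26.80 · (2.6245) = 70.34 mV

70.3 mV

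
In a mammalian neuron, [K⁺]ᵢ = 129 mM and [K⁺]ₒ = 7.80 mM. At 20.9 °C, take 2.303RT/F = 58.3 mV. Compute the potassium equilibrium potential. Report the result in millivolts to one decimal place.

E = (58.3/z) · log₁₀([K⁺]_out/[K⁺]_in) with z = +1.
= (58.3/1) · log₁₀(7.80/129) = 58.30 · log₁₀(0.06047)
= 58.30 · (-1.2185) = -71.04 mV

-71.0 mV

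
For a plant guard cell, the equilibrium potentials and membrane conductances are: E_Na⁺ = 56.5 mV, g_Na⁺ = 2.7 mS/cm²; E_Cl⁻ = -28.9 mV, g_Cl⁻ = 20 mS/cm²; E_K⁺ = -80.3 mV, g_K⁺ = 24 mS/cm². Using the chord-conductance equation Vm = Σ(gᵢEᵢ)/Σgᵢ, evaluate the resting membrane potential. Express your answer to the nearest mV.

Σ gᵢEᵢ = 2.7·(56.5) + 20·(-28.9) + 24·(-80.3) = -2352.65
Σ gᵢ = 2.7 + 20 + 24 = 46.7
Vm = -2352.65 / 46.7 = -50.38 mV

-50 mV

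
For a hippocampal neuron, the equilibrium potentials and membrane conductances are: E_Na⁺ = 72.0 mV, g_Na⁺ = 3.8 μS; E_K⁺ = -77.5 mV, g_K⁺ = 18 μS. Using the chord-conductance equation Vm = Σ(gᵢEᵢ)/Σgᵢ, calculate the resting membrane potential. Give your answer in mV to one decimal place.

-51.4 mV

Σ gᵢEᵢ = 3.8·(72.0) + 18·(-77.5) = -1121.40
Σ gᵢ = 3.8 + 18 = 21.8
Vm = -1121.40 / 21.8 = -51.44 mV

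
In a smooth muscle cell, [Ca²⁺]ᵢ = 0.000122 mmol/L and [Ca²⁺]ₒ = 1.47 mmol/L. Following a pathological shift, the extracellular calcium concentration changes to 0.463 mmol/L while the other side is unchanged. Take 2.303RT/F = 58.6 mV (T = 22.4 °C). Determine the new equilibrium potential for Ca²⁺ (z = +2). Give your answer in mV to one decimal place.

104.9 mV

After the shift: [Ca²⁺]_out = 0.463, [Ca²⁺]_in = 0.000122 mmol/L.
E_new = (58.6/2)·log₁₀(0.463/0.000122) = 29.30 · (3.5792) = 104.87 mV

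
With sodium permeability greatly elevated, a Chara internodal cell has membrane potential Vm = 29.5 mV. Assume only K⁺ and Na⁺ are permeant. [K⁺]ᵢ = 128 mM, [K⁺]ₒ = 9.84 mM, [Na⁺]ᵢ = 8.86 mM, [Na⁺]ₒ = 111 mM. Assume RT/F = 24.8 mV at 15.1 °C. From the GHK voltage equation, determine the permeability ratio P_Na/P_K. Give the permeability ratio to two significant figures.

Let α = P_Na/P_K. GHK: Vm = 24.8·ln[(Kₒ + α·Naₒ)/(Kᵢ + α·Naᵢ)].
e^(Vm/24.8) = e^(29.5/24.8) = 3.2855
So 3.2855·(Kᵢ + α·Naᵢ) = Kₒ + α·Naₒ → α = (3.2855·128.0 − 9.84) / (111.0 − 3.2855·8.86)
α = (420.5 − 9.84) / (111.0 − 29.11) = 410.7/81.89 = 5.015

5.0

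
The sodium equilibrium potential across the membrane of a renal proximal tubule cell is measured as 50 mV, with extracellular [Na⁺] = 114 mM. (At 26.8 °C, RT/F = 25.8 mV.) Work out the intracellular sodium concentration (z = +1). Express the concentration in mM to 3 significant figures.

Nernst: E = (25.8/1) · ln([out]/[in]), so ln([out]/[in]) = 50.0 × 1 / 25.8 = 1.9380.
[out]/[in] = e^(1.9380) = 6.945.
[in] = 114 / 6.945 = 16.42 mM.

16.4 mM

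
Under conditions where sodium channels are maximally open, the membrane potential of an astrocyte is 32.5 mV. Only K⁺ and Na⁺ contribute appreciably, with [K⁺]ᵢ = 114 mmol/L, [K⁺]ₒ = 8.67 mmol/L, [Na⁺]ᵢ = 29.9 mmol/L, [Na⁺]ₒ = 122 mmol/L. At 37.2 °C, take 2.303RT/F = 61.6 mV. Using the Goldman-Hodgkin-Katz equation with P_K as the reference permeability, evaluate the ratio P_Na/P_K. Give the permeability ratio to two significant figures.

Let α = P_Na/P_K. GHK: Vm = 61.6·log₁₀[(Kₒ + α·Naₒ)/(Kᵢ + α·Naᵢ)].
10^(Vm/61.6) = 10^(32.5/61.6) = 3.3697
So 3.3697·(Kᵢ + α·Naᵢ) = Kₒ + α·Naₒ → α = (3.3697·114.0 − 8.67) / (122.0 − 3.3697·29.9)
α = (384.2 − 8.67) / (122.0 − 100.8) = 375.5/21.24 = 17.67

18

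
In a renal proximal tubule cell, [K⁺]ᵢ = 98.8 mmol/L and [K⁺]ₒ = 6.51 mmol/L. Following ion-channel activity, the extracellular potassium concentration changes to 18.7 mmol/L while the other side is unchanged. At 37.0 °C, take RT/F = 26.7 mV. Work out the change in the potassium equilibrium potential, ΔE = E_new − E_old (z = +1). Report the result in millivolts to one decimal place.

E_old = (26.7/1)·ln(6.51/98.8) = -72.62 mV
E_new = (26.7/1)·ln(18.7/98.8) = -44.44 mV
ΔE = -44.44 − (-72.62) = 28.17 mV

28.2 mV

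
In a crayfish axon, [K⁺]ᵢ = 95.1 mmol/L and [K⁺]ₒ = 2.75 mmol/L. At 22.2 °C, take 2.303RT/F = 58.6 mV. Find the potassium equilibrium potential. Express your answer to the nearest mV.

E = (58.6/z) · log₁₀([K⁺]_out/[K⁺]_in) with z = +1.
= (58.6/1) · log₁₀(2.75/95.1) = 58.60 · log₁₀(0.02892)
= 58.60 · (-1.5388) = -90.18 mV

-90 mV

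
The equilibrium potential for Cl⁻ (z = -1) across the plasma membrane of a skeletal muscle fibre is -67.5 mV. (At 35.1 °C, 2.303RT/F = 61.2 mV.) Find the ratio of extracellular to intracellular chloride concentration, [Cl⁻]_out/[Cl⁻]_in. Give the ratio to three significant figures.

12.7

log₁₀([out]/[in]) = E·z/(61.2) = -67.5 × -1 / 61.2 = 1.1029
[out]/[in] = 10^(1.1029) = 12.67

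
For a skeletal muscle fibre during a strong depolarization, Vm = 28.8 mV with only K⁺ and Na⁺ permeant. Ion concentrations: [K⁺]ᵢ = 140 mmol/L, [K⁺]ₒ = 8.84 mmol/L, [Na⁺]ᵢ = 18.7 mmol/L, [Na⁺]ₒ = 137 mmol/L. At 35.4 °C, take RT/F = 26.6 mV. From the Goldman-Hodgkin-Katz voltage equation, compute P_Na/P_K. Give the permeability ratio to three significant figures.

4.95

Let α = P_Na/P_K. GHK: Vm = 26.6·ln[(Kₒ + α·Naₒ)/(Kᵢ + α·Naᵢ)].
e^(Vm/26.6) = e^(28.8/26.6) = 2.9527
So 2.9527·(Kᵢ + α·Naᵢ) = Kₒ + α·Naₒ → α = (2.9527·140.0 − 8.84) / (137.0 − 2.9527·18.7)
α = (413.4 − 8.84) / (137.0 − 55.21) = 404.5/81.79 = 4.946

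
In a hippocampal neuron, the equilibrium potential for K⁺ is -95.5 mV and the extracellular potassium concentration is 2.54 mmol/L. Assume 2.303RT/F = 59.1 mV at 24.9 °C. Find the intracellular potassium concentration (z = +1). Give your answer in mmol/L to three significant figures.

105 mmol/L

Nernst: E = (59.1/1) · log₁₀([out]/[in]), so log₁₀([out]/[in]) = -95.5 × 1 / 59.1 = -1.6159.
[out]/[in] = 10^(-1.6159) = 0.02422.
[in] = 2.54 / 0.02422 = 104.9 mmol/L.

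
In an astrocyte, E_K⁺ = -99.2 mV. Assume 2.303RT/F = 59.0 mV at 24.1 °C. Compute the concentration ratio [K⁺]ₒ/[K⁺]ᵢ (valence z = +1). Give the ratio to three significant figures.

0.0208

log₁₀([out]/[in]) = E·z/(59.0) = -99.2 × 1 / 59.0 = -1.6814
[out]/[in] = 10^(-1.6814) = 0.02083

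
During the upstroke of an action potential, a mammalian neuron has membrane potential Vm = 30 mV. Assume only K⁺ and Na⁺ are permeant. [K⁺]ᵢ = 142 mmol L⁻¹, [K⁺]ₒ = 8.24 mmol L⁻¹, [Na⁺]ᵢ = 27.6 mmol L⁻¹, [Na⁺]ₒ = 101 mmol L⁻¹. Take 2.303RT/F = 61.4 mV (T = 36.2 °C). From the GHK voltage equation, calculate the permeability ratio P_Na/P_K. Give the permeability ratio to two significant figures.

Let α = P_Na/P_K. GHK: Vm = 61.4·log₁₀[(Kₒ + α·Naₒ)/(Kᵢ + α·Naᵢ)].
10^(Vm/61.4) = 10^(30.0/61.4) = 3.0803
So 3.0803·(Kᵢ + α·Naᵢ) = Kₒ + α·Naₒ → α = (3.0803·142.0 − 8.24) / (101.0 − 3.0803·27.6)
α = (437.4 − 8.24) / (101.0 − 85.02) = 429.2/15.98 = 26.85

27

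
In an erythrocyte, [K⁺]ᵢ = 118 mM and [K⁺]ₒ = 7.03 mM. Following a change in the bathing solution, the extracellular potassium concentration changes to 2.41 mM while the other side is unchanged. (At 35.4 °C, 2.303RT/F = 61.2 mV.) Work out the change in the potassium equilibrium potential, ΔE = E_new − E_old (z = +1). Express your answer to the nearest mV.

E_old = (61.2/1)·log₁₀(7.03/118) = -74.97 mV
E_new = (61.2/1)·log₁₀(2.41/118) = -103.42 mV
ΔE = -103.42 − (-74.97) = -28.45 mV

-28 mV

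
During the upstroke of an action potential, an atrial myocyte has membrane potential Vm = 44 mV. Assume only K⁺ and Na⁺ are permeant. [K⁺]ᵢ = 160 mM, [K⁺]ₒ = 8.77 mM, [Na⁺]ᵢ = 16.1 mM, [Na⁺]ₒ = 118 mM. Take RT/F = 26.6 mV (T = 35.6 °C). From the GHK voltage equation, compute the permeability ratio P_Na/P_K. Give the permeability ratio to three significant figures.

Let α = P_Na/P_K. GHK: Vm = 26.6·ln[(Kₒ + α·Naₒ)/(Kᵢ + α·Naᵢ)].
e^(Vm/26.6) = e^(44.0/26.6) = 5.2286
So 5.2286·(Kᵢ + α·Naᵢ) = Kₒ + α·Naₒ → α = (5.2286·160.0 − 8.77) / (118.0 − 5.2286·16.1)
α = (836.6 − 8.77) / (118.0 − 84.18) = 827.8/33.82 = 24.48

24.5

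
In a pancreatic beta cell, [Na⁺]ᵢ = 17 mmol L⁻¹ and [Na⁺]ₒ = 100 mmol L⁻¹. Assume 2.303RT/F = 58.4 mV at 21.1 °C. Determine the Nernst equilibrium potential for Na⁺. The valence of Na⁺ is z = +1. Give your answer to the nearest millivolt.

E = (58.4/z) · log₁₀([Na⁺]_out/[Na⁺]_in) with z = +1.
= (58.4/1) · log₁₀(100/17) = 58.40 · log₁₀(5.882)
= 58.40 · (0.7696) = 44.94 mV

45 mV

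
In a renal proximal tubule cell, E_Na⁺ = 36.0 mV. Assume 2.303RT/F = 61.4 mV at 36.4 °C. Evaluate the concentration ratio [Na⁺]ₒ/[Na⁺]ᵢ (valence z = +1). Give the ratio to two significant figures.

3.9

log₁₀([out]/[in]) = E·z/(61.4) = 36.0 × 1 / 61.4 = 0.5863
[out]/[in] = 10^(0.5863) = 3.858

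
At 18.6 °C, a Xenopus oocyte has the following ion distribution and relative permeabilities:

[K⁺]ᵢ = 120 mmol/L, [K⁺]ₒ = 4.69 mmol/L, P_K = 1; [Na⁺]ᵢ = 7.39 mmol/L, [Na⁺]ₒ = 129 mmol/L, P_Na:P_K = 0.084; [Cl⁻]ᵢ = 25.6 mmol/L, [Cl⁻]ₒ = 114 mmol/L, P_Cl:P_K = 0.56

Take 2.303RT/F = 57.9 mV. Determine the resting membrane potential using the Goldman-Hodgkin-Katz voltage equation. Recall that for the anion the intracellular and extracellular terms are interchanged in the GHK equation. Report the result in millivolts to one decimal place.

-45.8 mV

Vm = 57.9 · log₁₀[(Σ P·[cation]ₒ + Σ P·[anion]ᵢ) / (Σ P·[cation]ᵢ + Σ P·[anion]ₒ)]
Numerator = 1×4.69 + 0.084×129 + 0.56×25.6 = 29.86
Denominator = 1×120 + 0.084×7.39 + 0.56×114 = 184.5
Vm = 57.9 · log₁₀(0.16189) = 57.9 × (-0.7908) = -45.79 mV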